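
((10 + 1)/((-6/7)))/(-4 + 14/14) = 77/18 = 4.28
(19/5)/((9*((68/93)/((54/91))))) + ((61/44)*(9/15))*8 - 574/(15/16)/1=-308996111/510510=-605.27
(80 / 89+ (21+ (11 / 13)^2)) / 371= 340150 / 5580211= 0.06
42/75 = 14/25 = 0.56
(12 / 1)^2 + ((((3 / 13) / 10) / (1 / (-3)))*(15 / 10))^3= 2530924317 / 17576000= 144.00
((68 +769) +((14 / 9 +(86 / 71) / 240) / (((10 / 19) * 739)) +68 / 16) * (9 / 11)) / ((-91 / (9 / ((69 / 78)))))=-1746327301119 / 18584519800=-93.97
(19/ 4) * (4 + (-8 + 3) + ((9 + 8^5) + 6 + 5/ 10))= 1245735/ 8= 155716.88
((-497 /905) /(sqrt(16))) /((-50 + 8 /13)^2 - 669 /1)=-11999 /154678980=-0.00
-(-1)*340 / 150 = 34 / 15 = 2.27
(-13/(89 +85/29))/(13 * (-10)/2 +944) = -377/2343414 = -0.00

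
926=926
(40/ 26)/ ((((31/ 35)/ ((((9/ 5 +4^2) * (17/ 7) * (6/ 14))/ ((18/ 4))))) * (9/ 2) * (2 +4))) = 60520/ 228501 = 0.26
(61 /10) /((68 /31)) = 1891 /680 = 2.78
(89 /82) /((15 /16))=712 /615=1.16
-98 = -98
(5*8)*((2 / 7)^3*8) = 2560 / 343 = 7.46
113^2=12769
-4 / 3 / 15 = -4 / 45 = -0.09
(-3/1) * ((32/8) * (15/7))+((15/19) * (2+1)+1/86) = -266897/11438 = -23.33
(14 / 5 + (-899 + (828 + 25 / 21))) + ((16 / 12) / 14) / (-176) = -206391 / 3080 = -67.01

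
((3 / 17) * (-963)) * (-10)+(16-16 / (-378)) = 5511754 / 3213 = 1715.45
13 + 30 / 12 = 31 / 2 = 15.50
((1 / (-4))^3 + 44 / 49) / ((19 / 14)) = 2767 / 4256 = 0.65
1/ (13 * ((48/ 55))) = 55/ 624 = 0.09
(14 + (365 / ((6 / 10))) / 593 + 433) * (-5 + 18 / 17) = -53401546 / 30243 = -1765.75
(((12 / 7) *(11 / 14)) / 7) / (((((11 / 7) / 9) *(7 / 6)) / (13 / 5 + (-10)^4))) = 16204212 / 1715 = 9448.52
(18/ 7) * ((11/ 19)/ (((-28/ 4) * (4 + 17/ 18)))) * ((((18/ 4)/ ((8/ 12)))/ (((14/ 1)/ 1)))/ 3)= -8019/ 1160026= -0.01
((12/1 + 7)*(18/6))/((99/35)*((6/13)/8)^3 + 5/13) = 280512960/1895473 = 147.99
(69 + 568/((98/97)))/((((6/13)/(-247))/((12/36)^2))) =-99313019/2646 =-37533.26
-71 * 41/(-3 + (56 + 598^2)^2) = -2911/127920675597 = -0.00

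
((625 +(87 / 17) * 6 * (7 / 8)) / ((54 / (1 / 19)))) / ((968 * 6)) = 2333 / 21326976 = 0.00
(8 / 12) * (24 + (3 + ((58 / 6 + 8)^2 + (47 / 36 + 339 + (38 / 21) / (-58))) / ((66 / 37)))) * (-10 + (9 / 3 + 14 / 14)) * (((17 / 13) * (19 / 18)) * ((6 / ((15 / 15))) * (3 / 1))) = -2266087573 / 58058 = -39031.44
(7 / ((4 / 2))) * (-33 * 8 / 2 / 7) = -66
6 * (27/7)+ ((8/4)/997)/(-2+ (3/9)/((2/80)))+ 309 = 332.14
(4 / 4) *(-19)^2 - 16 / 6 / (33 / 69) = 11729 / 33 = 355.42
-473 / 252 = -1.88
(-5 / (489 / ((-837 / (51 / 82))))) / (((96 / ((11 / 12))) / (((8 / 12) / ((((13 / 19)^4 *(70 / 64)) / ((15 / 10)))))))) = 1822017901 / 3323986302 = 0.55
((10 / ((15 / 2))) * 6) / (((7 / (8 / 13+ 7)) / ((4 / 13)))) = 3168 / 1183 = 2.68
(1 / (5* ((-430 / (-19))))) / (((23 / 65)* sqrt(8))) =247* sqrt(2) / 39560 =0.01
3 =3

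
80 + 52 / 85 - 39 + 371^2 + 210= 11720872 / 85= 137892.61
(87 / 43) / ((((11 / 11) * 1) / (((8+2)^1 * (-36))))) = -31320 / 43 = -728.37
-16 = -16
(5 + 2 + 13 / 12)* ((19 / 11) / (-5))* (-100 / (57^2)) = 485 / 5643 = 0.09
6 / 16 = 3 / 8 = 0.38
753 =753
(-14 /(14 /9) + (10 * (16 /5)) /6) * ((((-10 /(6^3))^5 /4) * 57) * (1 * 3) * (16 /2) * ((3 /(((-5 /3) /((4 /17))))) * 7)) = -914375 /1156415616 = -0.00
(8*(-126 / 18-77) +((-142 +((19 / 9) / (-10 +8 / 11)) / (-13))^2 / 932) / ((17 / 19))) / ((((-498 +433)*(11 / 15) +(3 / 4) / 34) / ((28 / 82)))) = 1461823397748149 / 314852016019203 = 4.64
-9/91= -0.10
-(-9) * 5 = 45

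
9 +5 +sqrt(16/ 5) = 4 * sqrt(5)/ 5 +14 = 15.79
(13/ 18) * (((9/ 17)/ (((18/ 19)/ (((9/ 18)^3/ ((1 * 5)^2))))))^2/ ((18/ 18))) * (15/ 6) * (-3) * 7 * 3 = -32851/ 36992000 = -0.00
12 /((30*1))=2 /5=0.40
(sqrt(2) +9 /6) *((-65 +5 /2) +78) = 31 *sqrt(2) /2 +93 /4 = 45.17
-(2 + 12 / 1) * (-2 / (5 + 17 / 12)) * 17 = 816 / 11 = 74.18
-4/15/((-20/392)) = 392/75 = 5.23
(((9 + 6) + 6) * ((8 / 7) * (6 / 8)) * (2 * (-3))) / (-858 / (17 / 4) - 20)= 459 / 943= 0.49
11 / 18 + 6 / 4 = 19 / 9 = 2.11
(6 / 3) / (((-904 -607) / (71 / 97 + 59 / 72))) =-10835 / 5276412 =-0.00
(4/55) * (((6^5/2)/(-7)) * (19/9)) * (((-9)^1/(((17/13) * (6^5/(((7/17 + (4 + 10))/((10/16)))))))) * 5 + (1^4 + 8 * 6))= -66280816/15895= -4169.92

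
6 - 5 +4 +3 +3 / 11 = 91 / 11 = 8.27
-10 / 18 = -5 / 9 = -0.56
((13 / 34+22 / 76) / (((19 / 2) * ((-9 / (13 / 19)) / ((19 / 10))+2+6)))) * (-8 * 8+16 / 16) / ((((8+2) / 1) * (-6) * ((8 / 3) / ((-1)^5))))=-25389 / 981920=-0.03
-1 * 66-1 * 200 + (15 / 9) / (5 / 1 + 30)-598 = -18143 / 21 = -863.95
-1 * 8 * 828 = -6624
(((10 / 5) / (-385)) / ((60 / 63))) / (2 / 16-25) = 0.00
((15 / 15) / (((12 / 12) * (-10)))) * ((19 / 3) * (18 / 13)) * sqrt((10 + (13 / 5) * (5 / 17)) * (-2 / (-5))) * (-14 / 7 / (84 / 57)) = 1083 * sqrt(31110) / 77350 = 2.47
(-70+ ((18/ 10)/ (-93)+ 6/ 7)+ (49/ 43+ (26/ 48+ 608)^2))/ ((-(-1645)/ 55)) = 12379.34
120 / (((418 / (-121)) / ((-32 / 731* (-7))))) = -147840 / 13889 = -10.64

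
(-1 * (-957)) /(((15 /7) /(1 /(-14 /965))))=-61567 /2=-30783.50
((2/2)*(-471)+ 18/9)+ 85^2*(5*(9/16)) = 317621/16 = 19851.31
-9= -9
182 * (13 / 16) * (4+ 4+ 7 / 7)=10647 / 8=1330.88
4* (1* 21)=84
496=496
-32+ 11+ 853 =832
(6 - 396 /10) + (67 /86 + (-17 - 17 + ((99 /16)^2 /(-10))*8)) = -1340899 /13760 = -97.45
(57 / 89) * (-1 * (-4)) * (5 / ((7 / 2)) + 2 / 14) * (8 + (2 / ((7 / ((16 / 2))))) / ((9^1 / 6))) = 38.34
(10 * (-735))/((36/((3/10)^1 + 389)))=-953785/12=-79482.08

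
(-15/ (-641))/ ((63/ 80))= 400/ 13461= 0.03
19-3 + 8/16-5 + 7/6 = 38/3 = 12.67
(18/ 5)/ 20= 9/ 50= 0.18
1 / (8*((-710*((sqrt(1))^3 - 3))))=1 / 11360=0.00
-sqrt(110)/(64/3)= -0.49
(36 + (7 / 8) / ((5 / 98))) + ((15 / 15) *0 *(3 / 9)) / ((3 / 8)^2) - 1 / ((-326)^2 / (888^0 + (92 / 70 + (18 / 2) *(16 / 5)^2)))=247120778 / 4649575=53.15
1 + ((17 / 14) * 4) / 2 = 24 / 7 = 3.43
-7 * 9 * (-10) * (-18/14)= -810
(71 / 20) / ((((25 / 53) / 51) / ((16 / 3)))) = 255884 / 125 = 2047.07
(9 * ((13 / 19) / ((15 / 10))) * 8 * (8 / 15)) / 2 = 832 / 95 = 8.76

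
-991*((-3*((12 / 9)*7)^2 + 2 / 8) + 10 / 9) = 9274769 / 36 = 257632.47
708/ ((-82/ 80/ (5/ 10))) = -14160/ 41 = -345.37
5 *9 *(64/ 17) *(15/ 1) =43200/ 17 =2541.18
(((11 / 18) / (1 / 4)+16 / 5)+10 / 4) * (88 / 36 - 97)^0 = 733 / 90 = 8.14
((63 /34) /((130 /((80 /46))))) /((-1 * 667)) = -126 /3390361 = -0.00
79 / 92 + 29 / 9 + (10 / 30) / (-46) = 3373 / 828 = 4.07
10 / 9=1.11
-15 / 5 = -3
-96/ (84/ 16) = -128/ 7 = -18.29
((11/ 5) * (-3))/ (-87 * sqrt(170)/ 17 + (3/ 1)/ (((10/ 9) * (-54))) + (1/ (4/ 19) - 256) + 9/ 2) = 0.02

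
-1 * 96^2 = -9216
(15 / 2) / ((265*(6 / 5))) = 5 / 212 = 0.02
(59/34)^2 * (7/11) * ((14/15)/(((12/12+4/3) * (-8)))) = -24367/254320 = -0.10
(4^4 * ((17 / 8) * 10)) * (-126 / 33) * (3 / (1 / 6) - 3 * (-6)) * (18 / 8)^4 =-210804930 / 11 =-19164084.55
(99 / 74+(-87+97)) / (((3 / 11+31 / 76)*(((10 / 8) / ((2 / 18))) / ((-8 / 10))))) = -5611232 / 4736925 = -1.18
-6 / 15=-2 / 5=-0.40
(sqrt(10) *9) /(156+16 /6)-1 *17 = -17+27 *sqrt(10) /476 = -16.82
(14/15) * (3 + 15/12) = 119/30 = 3.97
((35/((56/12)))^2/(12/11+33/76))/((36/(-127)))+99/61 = -1598927/12444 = -128.49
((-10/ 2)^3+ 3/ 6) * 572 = -71214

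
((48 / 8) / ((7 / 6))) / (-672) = -3 / 392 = -0.01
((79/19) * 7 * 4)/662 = 0.18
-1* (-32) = 32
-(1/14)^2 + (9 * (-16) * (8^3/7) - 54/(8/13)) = -520396/49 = -10620.33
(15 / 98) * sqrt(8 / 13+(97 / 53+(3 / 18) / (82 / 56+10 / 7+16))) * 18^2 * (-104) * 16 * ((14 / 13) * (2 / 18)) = -23040 * sqrt(5547292647) / 110929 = -15469.56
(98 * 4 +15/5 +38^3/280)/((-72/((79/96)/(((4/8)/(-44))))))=594.39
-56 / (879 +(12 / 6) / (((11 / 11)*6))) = -84 / 1319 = -0.06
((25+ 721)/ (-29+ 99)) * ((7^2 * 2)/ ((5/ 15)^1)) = 15666/ 5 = 3133.20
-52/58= -26/29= -0.90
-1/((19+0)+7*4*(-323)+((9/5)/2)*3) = 10/90223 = 0.00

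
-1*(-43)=43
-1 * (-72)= 72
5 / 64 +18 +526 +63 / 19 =665631 / 1216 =547.39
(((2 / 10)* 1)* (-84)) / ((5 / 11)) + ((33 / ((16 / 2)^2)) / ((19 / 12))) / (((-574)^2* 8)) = -740387921493 / 20032140800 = -36.96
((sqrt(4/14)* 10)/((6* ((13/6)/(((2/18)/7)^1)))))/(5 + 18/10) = 25* sqrt(14)/97461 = 0.00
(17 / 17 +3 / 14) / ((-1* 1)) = -17 / 14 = -1.21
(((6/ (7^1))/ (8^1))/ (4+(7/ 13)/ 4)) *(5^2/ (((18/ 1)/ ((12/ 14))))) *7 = 65/ 301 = 0.22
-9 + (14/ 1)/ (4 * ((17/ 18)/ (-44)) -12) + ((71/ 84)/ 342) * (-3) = -232952887/ 22915368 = -10.17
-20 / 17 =-1.18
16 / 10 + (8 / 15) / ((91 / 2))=440 / 273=1.61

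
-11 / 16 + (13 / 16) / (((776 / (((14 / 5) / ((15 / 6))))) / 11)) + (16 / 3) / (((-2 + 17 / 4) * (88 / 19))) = -3752453 / 23047200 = -0.16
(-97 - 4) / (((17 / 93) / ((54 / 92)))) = -253611 / 782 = -324.31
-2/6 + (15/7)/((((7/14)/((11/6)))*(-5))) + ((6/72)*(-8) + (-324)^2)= 734814/7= 104973.43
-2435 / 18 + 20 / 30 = -2423 / 18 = -134.61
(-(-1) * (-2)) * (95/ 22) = -95/ 11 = -8.64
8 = 8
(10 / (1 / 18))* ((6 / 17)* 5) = 5400 / 17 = 317.65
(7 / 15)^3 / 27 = 343 / 91125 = 0.00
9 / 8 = 1.12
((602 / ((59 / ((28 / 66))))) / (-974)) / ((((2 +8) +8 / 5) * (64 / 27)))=-94815 / 586612928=-0.00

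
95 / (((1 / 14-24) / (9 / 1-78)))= 18354 / 67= 273.94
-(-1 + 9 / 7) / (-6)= 1 / 21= 0.05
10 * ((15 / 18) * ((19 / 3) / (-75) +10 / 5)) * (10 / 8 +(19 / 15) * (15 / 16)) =5603 / 144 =38.91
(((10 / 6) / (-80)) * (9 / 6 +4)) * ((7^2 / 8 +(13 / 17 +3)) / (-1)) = 14795 / 13056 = 1.13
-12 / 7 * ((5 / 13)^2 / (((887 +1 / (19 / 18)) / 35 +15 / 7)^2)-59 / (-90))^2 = -2786768821612975455280249 / 3780418128833369258726400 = -0.74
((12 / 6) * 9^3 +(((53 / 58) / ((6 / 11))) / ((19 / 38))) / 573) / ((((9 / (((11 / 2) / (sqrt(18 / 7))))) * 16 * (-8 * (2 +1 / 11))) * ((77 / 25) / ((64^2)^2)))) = -654961495654400 * sqrt(14) / 216702297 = -11308793.46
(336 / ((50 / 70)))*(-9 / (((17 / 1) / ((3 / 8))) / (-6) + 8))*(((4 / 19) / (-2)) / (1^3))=95256 / 95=1002.69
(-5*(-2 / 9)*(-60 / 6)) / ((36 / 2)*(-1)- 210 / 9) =25 / 93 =0.27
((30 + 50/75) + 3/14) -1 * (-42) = 3061/42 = 72.88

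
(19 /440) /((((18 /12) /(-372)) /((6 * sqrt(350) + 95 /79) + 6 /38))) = -3534 * sqrt(14) /11-63302 /4345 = -1216.66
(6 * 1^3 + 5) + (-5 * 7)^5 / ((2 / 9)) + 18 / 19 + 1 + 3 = -236348421.55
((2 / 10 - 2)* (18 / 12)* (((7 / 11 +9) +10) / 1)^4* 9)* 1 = -264479053824 / 73205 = -3612855.05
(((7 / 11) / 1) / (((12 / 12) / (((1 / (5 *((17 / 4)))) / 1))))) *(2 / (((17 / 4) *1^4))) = 224 / 15895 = 0.01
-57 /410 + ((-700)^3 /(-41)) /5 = 685999943 /410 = 1673170.59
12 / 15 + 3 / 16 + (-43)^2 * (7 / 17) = 1036783 / 1360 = 762.34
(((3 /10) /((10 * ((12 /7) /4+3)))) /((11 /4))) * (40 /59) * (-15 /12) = -7 /2596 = -0.00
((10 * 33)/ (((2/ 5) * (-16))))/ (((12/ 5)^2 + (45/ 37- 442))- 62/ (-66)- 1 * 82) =0.10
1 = 1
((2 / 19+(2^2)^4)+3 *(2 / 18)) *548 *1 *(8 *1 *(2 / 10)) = 224845.36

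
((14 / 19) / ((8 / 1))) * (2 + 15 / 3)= 49 / 76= 0.64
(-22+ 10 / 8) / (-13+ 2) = 83 / 44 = 1.89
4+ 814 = 818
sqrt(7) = 2.65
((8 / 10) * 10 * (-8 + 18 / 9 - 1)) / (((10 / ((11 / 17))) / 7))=-2156 / 85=-25.36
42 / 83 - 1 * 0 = 42 / 83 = 0.51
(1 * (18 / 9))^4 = 16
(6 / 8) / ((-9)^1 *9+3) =-0.01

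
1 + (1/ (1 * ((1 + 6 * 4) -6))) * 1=20/ 19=1.05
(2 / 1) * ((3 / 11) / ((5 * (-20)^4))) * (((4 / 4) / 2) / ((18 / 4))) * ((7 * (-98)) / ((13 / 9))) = -1029 / 28600000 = -0.00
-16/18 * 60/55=-32/33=-0.97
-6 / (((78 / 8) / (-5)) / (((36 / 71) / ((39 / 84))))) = 40320 / 11999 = 3.36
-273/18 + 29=83/6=13.83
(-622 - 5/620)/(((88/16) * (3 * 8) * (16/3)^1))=-77129/87296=-0.88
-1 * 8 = -8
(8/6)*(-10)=-40/3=-13.33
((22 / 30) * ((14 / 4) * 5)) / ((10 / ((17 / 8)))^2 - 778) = -3179 / 187236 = -0.02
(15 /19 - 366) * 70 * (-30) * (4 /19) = 58287600 /361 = 161461.50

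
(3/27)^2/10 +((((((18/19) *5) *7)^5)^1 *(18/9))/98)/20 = 82027920826099/2005640190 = 40898.62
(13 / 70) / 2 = 13 / 140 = 0.09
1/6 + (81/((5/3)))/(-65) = -1133/1950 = -0.58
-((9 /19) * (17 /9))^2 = -289 /361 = -0.80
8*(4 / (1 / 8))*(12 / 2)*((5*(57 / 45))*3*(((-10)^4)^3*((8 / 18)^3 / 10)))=62259200000000000 / 243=256210699588477.37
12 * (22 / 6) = 44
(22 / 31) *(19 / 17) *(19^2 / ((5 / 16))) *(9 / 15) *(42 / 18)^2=118304032 / 39525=2993.14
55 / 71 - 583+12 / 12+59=-37078 / 71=-522.23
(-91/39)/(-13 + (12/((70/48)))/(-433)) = 106085/591909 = 0.18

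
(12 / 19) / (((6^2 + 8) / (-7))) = -21 / 209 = -0.10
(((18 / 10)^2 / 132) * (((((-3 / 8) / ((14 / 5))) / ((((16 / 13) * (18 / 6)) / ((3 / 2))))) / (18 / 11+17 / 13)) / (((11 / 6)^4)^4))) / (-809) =18856530040608 / 547749039057646255999015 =0.00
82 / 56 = 1.46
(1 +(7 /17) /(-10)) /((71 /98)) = 7987 /6035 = 1.32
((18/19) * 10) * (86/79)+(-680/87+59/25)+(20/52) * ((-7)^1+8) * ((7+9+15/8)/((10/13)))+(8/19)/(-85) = 12245030381/887991600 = 13.79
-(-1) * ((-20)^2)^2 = 160000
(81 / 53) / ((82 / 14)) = 567 / 2173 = 0.26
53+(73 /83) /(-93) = 409034 /7719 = 52.99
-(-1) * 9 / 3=3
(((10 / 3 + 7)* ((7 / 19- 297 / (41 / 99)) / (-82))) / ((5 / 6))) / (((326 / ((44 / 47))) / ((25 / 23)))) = 1904041700 / 5627747617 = 0.34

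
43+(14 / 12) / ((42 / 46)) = 797 / 18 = 44.28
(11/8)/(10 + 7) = 11/136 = 0.08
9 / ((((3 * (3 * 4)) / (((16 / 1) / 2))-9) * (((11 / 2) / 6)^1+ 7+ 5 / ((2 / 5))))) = -24 / 245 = -0.10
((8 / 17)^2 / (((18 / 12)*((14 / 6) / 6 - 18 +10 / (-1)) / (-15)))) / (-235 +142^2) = 0.00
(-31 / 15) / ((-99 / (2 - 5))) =-31 / 495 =-0.06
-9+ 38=29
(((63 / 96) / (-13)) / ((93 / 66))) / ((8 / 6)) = -693 / 25792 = -0.03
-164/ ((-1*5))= 164/ 5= 32.80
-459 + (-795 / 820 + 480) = 3285 / 164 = 20.03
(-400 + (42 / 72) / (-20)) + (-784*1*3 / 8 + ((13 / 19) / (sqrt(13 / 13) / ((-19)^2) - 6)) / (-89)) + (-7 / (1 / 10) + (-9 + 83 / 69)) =-164185883609 / 212724240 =-771.82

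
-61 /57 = -1.07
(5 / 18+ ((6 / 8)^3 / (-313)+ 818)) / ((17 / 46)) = 3393084683 / 1532448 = 2214.16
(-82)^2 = 6724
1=1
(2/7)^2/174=2/4263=0.00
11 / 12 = 0.92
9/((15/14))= 42/5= 8.40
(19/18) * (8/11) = 76/99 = 0.77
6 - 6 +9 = 9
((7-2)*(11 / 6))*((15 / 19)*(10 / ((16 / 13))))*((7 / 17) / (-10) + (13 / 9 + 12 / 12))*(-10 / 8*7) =-460084625 / 372096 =-1236.47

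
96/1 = 96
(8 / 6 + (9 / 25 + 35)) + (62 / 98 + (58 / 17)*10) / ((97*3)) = 223088027 / 6060075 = 36.81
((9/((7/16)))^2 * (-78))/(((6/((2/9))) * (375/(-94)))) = 1876992/6125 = 306.45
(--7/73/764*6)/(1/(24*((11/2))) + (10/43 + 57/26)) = 774774/2502559355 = 0.00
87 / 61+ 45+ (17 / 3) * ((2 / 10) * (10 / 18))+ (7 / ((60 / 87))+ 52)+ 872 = 32320921 / 32940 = 981.21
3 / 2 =1.50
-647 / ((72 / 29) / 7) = -1824.18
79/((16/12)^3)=2133/64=33.33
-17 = -17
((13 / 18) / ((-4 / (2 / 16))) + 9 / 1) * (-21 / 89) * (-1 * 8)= 36197 / 2136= 16.95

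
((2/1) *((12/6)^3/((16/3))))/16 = 0.19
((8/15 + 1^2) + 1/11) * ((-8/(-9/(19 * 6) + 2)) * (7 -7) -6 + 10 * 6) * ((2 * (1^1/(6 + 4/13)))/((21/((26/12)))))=45292/15785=2.87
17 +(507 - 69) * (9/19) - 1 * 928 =-13367/19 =-703.53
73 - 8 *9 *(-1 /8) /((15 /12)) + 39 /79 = 31874 /395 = 80.69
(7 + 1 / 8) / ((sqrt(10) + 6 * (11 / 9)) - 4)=171 / 8 - 513 * sqrt(10) / 80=1.10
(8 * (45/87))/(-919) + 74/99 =1960294/2638449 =0.74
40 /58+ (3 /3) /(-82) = 1611 /2378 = 0.68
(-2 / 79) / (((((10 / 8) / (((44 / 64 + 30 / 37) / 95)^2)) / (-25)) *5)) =786769 / 31234008800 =0.00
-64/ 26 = -2.46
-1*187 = -187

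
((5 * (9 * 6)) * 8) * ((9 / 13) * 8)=155520 / 13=11963.08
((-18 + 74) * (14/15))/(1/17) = 13328/15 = 888.53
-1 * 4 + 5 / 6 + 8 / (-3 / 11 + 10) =-1505 / 642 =-2.34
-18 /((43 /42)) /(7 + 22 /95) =-23940 /9847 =-2.43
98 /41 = 2.39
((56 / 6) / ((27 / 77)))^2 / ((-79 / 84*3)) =-130153408 / 518319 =-251.11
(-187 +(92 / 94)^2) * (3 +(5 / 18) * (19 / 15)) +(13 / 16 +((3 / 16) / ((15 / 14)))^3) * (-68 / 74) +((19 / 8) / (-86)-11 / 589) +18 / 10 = -41240954075045433 / 66241654112000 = -622.58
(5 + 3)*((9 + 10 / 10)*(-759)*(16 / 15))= -64768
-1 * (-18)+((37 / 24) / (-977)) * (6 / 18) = 1266155 / 70344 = 18.00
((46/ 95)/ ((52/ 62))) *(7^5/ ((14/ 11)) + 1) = 18832469/ 2470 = 7624.48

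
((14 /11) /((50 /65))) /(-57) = -91 /3135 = -0.03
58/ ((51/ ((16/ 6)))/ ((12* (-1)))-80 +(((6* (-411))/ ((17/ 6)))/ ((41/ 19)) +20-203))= -1293632/ 14897467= -0.09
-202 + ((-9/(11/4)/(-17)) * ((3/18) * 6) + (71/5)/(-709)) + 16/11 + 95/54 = -198.61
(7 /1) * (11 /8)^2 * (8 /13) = 847 /104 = 8.14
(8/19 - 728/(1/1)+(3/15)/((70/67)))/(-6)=4837127/39900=121.23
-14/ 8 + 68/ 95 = -393/ 380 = -1.03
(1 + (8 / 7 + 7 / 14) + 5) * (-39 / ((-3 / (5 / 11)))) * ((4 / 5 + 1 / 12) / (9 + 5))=73723 / 25872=2.85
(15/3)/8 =5/8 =0.62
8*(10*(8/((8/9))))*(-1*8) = -5760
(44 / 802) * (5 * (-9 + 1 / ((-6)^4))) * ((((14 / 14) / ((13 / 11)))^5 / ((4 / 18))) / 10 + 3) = -1014671004809 / 128639657952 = -7.89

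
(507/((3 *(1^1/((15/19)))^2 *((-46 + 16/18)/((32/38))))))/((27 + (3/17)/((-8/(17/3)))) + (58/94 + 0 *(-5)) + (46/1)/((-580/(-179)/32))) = -1715688000/420381614527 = -0.00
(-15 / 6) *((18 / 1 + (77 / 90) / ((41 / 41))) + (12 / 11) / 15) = -18739 / 396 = -47.32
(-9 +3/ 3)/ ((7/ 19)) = -152/ 7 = -21.71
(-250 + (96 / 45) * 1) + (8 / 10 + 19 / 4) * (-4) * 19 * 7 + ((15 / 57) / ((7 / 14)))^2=-17329027 / 5415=-3200.19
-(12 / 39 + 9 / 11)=-161 / 143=-1.13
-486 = -486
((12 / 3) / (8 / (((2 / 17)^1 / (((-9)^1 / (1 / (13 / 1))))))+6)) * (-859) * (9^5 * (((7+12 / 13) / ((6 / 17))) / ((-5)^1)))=-9868459149 / 86125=-114582.98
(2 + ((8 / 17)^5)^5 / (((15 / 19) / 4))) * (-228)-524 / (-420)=-275541692894657184441237414226740821 / 605915878296582249788654849060985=-454.75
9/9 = 1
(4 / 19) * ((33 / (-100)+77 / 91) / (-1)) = -0.11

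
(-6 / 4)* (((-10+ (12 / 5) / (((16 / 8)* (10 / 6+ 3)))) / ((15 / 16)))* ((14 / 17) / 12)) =1364 / 1275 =1.07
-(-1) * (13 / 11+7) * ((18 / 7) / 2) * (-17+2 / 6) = -13500 / 77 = -175.32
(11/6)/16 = 11/96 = 0.11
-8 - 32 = -40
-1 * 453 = -453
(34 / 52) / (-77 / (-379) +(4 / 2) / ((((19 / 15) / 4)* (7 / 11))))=856919 / 13273546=0.06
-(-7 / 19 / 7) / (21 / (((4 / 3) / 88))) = 1 / 26334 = 0.00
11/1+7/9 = 106/9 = 11.78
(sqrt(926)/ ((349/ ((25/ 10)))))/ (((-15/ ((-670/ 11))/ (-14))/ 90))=-140700 * sqrt(926)/ 3839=-1115.27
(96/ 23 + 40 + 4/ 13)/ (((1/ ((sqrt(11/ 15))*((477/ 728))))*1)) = 15105*sqrt(165)/ 7774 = 24.96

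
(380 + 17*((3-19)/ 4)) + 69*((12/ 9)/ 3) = 1028/ 3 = 342.67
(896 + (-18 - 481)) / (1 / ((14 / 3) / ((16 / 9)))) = 8337 / 8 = 1042.12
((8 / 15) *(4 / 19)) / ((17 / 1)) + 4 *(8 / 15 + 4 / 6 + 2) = 62048 / 4845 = 12.81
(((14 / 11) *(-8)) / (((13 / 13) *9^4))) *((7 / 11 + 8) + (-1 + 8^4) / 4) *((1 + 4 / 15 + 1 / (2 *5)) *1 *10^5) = -521479000000 / 2381643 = -218957.67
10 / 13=0.77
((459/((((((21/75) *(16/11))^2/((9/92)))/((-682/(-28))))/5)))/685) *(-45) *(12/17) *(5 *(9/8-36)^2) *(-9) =2963334853696078125/35415425024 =83673564.60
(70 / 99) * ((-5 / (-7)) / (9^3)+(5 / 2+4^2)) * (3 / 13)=944105 / 312741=3.02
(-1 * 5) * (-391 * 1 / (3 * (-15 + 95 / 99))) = -46.41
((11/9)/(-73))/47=-0.00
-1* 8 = -8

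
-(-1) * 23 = 23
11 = 11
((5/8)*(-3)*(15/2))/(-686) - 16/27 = -169541/296352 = -0.57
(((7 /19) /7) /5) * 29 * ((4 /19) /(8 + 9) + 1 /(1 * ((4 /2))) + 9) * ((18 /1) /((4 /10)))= 1603845 /12274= 130.67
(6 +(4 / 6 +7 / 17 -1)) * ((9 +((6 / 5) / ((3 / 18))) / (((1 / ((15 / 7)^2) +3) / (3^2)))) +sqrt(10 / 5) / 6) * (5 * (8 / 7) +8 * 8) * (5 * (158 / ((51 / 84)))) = 239022400 * sqrt(2) / 2601 +840402758400 / 52309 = 16196082.73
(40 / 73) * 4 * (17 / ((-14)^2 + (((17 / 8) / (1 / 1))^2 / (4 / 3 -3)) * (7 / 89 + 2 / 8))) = 0.19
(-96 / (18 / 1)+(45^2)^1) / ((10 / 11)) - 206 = 60469 / 30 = 2015.63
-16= -16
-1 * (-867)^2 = -751689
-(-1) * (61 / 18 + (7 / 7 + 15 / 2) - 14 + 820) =7361 / 9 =817.89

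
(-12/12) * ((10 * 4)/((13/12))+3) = -519/13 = -39.92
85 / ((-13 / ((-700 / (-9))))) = -59500 / 117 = -508.55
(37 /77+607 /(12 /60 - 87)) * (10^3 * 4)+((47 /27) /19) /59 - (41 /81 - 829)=-5466618047117 /216741987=-25221.78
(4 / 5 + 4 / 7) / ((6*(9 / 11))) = 88 / 315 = 0.28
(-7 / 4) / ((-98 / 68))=17 / 14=1.21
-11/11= -1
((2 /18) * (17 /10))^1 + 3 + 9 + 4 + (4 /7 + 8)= 15599 /630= 24.76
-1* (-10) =10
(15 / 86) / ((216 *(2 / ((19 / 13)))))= 95 / 160992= 0.00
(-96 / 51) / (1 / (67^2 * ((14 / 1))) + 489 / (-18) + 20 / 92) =34690992 / 496663789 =0.07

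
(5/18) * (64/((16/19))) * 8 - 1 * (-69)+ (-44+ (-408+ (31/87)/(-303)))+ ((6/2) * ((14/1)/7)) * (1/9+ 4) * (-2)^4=4759594/26361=180.55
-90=-90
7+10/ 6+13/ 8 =247/ 24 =10.29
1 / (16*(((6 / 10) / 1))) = 5 / 48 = 0.10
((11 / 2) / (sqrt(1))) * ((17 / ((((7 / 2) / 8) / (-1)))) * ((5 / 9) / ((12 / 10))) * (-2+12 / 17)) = 24200 / 189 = 128.04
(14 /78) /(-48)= -7 /1872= -0.00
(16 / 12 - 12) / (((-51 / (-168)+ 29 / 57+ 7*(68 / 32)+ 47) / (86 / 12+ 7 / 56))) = -372400 / 300147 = -1.24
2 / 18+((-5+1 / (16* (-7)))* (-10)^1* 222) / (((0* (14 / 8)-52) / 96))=-16813079 / 819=-20528.79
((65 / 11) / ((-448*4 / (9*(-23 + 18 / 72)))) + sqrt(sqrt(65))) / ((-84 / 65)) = -2.72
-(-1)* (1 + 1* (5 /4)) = 9 /4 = 2.25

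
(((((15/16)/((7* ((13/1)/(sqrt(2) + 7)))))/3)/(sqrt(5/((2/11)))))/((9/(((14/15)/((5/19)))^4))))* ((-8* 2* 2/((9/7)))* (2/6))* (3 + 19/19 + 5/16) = 14393433166* sqrt(110)* (-7 - sqrt(2))/366493359375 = -3.47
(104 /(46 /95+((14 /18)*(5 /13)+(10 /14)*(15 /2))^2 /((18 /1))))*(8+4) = 5725830539520 /10376381807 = 551.81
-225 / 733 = -0.31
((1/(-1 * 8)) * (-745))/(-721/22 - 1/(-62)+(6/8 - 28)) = -254045/163698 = -1.55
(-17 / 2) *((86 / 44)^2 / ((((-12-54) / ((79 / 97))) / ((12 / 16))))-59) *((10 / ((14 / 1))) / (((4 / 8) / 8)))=20731507395 / 3614996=5734.86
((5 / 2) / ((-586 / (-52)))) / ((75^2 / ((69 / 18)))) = 299 / 1977750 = 0.00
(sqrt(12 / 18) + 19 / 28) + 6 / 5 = sqrt(6) / 3 + 263 / 140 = 2.70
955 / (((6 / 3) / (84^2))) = 3369240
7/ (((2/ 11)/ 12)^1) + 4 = 466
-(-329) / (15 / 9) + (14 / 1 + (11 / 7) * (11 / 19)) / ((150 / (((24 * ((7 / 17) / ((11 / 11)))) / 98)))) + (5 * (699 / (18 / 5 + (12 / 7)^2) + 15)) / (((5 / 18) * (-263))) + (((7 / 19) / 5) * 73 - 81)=1050687042982 / 9261564725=113.45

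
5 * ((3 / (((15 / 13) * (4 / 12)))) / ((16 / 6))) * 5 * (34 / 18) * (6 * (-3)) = -9945 / 4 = -2486.25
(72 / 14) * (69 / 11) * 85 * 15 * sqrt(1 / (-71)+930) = 3167100 * sqrt(4688059) / 5467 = 1254322.57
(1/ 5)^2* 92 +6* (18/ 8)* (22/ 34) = 10553/ 850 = 12.42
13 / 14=0.93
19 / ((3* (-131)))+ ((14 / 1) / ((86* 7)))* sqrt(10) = -19 / 393+ sqrt(10) / 43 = 0.03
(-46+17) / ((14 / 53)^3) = -4317433 / 2744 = -1573.41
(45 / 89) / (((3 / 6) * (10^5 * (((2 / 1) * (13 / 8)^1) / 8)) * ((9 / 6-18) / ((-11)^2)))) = -132 / 723125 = -0.00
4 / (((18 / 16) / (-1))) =-32 / 9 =-3.56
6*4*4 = 96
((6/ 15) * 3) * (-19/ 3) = -38/ 5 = -7.60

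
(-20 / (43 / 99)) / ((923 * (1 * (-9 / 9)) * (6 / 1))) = 330 / 39689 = 0.01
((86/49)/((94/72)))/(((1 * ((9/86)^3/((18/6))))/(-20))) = -4376065280/62181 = -70376.24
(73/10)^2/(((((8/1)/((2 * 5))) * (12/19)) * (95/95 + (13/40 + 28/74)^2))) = 693063095/9822243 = 70.56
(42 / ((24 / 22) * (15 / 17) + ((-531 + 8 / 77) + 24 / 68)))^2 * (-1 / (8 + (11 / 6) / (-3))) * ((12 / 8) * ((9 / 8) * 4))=-52463361258 / 9130551741979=-0.01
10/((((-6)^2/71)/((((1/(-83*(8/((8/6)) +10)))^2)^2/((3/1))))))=355/167952340353024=0.00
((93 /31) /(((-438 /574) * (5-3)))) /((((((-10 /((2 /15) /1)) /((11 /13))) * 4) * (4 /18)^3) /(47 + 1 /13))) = 23.78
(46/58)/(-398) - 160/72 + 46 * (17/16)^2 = 330451525/6648192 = 49.71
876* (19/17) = 979.06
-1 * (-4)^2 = -16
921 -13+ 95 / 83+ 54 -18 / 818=963.12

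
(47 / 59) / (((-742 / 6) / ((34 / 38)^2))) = -40749 / 7901929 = -0.01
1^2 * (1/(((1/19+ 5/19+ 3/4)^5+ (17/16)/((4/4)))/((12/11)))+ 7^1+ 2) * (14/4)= 4496264749893/135977162486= 33.07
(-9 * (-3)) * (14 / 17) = 378 / 17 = 22.24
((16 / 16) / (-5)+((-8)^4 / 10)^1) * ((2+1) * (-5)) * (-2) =12282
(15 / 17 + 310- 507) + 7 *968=111858 / 17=6579.88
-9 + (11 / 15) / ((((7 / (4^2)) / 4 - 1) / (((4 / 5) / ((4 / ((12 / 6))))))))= -9.33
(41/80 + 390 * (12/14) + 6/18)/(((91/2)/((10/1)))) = 563021/7644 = 73.66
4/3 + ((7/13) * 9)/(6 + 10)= 1021/624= 1.64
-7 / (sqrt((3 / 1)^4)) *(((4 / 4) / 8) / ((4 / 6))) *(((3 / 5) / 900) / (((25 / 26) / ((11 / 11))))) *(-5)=91 / 180000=0.00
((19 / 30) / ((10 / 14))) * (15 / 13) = 133 / 130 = 1.02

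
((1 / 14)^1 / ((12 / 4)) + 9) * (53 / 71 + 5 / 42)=978199 / 125244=7.81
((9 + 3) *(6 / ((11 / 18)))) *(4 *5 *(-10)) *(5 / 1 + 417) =-109382400 / 11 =-9943854.55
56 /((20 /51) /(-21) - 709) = -59976 /759359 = -0.08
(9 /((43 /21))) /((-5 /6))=-1134 /215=-5.27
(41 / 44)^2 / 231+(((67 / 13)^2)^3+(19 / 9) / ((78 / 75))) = 121376477342020099 / 6475878641232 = 18742.86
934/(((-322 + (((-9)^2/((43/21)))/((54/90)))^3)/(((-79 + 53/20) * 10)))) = -56697157263/22759931621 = -2.49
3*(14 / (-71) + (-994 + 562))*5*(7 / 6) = -7563.45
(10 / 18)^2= 25 / 81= 0.31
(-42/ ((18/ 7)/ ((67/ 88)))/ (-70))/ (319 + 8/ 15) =469/ 843568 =0.00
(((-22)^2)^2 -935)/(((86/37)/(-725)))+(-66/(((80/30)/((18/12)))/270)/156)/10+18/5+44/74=-240840009928627/3309280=-72777162.99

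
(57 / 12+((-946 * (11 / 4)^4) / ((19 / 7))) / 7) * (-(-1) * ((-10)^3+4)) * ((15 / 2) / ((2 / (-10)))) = -129112245675 / 1216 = -106177833.61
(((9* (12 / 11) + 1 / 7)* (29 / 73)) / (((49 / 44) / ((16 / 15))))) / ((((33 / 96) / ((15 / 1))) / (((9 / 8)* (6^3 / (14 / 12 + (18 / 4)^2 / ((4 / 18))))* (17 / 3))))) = 1505457487872 / 610075235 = 2467.66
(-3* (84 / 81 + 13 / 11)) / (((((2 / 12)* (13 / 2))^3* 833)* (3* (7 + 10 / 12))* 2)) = -126528 / 946162217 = -0.00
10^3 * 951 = 951000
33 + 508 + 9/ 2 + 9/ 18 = 546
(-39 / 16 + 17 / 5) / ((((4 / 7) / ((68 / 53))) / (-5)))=-9163 / 848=-10.81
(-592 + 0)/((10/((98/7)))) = -4144/5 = -828.80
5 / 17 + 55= 940 / 17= 55.29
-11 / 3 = -3.67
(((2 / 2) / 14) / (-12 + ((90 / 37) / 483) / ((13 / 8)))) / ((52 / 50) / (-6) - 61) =7475 / 76801632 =0.00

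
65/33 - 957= -31516/33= -955.03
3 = 3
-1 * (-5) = 5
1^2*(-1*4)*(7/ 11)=-28/ 11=-2.55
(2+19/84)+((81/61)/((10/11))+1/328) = 3.69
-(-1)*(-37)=-37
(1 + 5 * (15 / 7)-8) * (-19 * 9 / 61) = -4446 / 427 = -10.41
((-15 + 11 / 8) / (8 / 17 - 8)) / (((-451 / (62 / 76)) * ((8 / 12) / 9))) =-1550961 / 35098624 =-0.04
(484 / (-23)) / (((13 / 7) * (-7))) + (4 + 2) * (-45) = -80246 / 299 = -268.38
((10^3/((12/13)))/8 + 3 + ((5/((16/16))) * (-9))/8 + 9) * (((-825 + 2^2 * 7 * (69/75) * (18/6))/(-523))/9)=7068031/313800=22.52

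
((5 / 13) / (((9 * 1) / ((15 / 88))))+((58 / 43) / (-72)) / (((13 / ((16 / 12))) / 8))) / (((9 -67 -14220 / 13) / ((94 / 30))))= 504827 / 22947954480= 0.00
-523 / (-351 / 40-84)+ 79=314089 / 3711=84.64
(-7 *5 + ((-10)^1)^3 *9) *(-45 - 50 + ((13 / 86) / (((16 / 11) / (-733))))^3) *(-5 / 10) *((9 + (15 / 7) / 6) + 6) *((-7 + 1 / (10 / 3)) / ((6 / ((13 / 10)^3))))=102130420132636837855849 / 1357171916800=75252382449.41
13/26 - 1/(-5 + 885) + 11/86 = 23717/37840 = 0.63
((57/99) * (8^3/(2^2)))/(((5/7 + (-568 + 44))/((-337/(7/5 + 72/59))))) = 1692440960/93439467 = 18.11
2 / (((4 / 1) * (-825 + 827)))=1 / 4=0.25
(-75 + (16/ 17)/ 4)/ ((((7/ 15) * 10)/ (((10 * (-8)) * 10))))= 1525200/ 119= 12816.81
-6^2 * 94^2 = -318096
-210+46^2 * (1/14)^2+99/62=-600331/3038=-197.61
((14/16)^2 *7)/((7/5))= 245/64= 3.83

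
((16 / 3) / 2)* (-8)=-64 / 3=-21.33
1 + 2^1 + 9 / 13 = 48 / 13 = 3.69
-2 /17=-0.12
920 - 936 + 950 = 934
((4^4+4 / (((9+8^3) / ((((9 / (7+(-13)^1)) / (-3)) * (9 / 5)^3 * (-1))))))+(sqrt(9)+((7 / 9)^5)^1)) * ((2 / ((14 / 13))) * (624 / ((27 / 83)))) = 223760968251357056 / 242270665875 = 923599.10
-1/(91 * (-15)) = 1/1365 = 0.00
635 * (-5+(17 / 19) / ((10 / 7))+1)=-81407 / 38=-2142.29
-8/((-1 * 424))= 0.02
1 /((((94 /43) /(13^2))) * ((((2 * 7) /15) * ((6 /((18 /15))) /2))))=21801 /658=33.13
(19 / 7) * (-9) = -171 / 7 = -24.43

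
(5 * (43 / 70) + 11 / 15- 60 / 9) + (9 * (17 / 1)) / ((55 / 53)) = 333967 / 2310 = 144.57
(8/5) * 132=1056/5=211.20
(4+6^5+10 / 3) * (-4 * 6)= -186800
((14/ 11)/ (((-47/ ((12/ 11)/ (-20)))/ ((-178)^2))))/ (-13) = -1330728/ 369655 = -3.60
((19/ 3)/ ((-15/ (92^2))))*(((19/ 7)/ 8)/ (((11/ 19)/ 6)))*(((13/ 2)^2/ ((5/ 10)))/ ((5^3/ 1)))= -1226402918/ 144375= -8494.57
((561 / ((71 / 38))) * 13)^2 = 76803253956 / 5041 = 15235717.90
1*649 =649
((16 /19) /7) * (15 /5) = 48 /133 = 0.36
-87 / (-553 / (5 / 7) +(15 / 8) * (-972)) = 870 / 25967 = 0.03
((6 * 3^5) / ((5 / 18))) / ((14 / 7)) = 13122 / 5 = 2624.40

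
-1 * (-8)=8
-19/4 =-4.75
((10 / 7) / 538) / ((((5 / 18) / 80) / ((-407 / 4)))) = -146520 / 1883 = -77.81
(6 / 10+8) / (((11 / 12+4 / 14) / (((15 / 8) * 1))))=2709 / 202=13.41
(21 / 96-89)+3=-2745 / 32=-85.78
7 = 7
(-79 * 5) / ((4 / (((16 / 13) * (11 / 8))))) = -4345 / 26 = -167.12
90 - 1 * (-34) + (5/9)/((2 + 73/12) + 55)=281624/2271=124.01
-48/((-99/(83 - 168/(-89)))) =120880/2937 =41.16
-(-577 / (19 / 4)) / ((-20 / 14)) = -8078 / 95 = -85.03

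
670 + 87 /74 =49667 /74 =671.18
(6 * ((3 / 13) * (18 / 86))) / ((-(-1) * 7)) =162 / 3913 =0.04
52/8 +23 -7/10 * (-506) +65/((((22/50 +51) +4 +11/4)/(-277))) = 4322503/58190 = 74.28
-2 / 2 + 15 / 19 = -4 / 19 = -0.21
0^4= 0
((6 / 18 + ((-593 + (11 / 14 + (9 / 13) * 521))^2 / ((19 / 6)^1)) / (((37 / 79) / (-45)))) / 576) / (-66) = 56807967331069 / 1327870672128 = 42.78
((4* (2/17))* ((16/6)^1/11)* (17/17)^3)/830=32/232815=0.00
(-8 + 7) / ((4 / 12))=-3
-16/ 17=-0.94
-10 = -10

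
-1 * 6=-6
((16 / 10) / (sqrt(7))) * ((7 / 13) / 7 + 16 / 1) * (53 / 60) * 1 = 22154 * sqrt(7) / 6825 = 8.59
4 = 4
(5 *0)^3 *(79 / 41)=0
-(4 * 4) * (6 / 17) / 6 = -16 / 17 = -0.94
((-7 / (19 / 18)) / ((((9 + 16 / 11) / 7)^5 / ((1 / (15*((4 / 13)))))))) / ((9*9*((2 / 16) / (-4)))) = 3941077732592 / 51591311859375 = 0.08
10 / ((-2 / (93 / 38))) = -465 / 38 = -12.24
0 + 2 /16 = 1 /8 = 0.12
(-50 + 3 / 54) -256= -5507 / 18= -305.94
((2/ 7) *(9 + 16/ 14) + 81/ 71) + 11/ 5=108524/ 17395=6.24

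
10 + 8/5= 58/5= 11.60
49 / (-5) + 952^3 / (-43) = -4314009147 / 215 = -20065158.82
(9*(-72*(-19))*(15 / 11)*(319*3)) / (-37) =-16067160 / 37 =-434247.57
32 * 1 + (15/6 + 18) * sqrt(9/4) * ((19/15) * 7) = 6093/20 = 304.65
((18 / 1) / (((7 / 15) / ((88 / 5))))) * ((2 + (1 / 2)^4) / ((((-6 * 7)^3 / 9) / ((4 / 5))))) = -0.14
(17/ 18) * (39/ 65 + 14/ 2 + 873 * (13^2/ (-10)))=-2506837/ 180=-13926.87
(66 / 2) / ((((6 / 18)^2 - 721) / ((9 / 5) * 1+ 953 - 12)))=-43.16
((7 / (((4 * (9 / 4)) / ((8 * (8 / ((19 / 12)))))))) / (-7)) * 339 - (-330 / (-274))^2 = -543466907 / 356611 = -1523.98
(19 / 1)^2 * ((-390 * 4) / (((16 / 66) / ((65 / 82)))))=-1841430.18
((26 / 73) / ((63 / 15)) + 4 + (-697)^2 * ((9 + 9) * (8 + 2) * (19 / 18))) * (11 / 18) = 778258765306 / 13797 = 56407825.27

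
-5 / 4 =-1.25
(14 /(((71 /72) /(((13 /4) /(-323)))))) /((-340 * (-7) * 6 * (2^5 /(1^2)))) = -0.00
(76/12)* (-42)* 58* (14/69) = -3130.32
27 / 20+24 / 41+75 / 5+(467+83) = 464887 / 820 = 566.94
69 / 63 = 23 / 21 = 1.10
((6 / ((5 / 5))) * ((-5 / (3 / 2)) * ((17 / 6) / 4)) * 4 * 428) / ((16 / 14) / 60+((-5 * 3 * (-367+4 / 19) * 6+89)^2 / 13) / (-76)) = 69868517600 / 3194556031213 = 0.02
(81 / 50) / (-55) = -81 / 2750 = -0.03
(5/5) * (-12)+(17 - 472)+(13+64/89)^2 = -2208266/7921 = -278.79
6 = 6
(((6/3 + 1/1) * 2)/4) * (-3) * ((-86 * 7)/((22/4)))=5418/11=492.55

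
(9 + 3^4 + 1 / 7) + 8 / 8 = 91.14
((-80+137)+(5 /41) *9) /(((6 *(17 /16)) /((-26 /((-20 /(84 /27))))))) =1156064 /31365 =36.86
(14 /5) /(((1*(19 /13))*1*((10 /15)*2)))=1.44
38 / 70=19 / 35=0.54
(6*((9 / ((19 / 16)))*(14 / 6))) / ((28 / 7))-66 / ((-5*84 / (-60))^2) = 23442 / 931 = 25.18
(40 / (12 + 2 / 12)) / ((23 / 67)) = 16080 / 1679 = 9.58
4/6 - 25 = -73/3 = -24.33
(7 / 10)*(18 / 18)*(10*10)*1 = 70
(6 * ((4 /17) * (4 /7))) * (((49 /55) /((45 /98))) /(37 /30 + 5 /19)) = 834176 /797555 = 1.05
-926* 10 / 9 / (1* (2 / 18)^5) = -60754860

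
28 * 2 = 56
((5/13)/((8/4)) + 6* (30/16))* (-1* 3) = -1785/52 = -34.33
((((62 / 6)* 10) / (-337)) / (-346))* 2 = 310 / 174903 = 0.00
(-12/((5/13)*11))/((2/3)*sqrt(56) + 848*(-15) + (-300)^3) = 117*sqrt(14)/22574692855637230 + 33862374/322495612223389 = 0.00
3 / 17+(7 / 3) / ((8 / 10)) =631 / 204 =3.09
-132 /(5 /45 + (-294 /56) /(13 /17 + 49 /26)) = 70.57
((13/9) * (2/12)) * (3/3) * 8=52/27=1.93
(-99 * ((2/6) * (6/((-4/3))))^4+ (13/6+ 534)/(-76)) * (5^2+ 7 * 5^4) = -127467175/57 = -2236266.23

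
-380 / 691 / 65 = -76 / 8983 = -0.01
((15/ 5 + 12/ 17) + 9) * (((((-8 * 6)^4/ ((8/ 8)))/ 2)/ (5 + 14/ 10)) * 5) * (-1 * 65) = -29113344000/ 17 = -1712549647.06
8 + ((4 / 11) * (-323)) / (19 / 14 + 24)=13152 / 3905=3.37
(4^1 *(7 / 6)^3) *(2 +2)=686 / 27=25.41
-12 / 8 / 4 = -3 / 8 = -0.38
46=46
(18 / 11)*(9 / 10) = 81 / 55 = 1.47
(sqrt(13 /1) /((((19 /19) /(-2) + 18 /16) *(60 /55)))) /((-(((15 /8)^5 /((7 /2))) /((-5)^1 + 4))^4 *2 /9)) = -1903113116135714717696 *sqrt(13) /554209455013275146484375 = -0.01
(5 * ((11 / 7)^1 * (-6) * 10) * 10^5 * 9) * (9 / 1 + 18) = -11455714285.71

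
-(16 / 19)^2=-256 / 361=-0.71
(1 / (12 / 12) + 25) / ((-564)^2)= 13 / 159048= 0.00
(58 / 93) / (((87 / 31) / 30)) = 20 / 3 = 6.67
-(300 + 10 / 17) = -5110 / 17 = -300.59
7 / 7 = 1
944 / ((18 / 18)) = 944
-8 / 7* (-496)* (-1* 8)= -31744 / 7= -4534.86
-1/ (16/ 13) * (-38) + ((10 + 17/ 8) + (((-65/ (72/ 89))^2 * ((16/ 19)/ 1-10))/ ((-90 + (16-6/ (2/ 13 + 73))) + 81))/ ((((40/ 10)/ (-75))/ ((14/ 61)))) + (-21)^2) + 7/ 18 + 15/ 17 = 54550068905911/ 1464011712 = 37260.68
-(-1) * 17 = 17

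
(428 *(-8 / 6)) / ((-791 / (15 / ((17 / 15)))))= 128400 / 13447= 9.55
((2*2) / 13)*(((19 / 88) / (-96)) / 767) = -19 / 21058752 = -0.00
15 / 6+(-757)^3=-867596181 / 2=-433798090.50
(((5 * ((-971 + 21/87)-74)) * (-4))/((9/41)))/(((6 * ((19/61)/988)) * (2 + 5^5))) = 39403154960/2448441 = 16093.16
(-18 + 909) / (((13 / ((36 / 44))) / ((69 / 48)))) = 16767 / 208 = 80.61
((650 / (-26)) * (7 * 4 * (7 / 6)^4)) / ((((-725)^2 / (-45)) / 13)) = 218491 / 151380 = 1.44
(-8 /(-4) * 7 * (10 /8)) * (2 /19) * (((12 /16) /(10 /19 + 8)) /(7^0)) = 35 /216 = 0.16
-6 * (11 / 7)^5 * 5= -4831530 / 16807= -287.47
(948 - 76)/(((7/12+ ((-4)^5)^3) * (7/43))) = -4128/827470763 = -0.00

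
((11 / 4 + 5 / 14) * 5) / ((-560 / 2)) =-87 / 1568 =-0.06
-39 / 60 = -13 / 20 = -0.65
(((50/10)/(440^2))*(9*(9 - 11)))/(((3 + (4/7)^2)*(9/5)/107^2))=-561001/631136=-0.89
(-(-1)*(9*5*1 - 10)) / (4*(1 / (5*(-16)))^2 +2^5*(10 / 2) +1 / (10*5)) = 56000 / 256033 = 0.22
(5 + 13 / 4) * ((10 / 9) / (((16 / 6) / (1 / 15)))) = 11 / 48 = 0.23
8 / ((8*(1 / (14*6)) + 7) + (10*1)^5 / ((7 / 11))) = 168 / 3300149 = 0.00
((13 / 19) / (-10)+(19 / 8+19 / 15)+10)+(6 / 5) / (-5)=151999 / 11400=13.33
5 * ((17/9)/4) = 85/36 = 2.36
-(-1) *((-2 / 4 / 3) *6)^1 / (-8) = 1 / 8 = 0.12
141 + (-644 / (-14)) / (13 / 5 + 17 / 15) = 4293 / 28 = 153.32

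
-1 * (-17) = 17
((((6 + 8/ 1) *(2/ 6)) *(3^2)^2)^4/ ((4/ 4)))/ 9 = 2268426384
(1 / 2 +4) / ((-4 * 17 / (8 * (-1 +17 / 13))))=-36 / 221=-0.16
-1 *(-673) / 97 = 673 / 97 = 6.94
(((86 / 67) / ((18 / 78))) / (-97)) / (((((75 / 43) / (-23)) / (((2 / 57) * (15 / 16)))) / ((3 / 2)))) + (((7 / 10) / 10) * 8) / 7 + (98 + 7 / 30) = 2428887161 / 24696200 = 98.35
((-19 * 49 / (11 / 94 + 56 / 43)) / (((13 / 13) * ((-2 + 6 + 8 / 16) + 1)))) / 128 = -1881551 / 2019424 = -0.93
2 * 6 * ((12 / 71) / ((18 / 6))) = 48 / 71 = 0.68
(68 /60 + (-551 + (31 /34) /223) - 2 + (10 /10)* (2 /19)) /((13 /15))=-1192275829 /1872754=-636.64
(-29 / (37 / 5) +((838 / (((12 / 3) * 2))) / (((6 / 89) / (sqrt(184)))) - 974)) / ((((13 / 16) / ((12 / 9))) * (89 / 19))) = -14666176 / 42809 +127376 * sqrt(46) / 117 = 7041.22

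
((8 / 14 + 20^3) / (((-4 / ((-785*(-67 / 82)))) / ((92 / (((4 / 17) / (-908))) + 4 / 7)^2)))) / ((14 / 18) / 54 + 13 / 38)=-5249564692967786076465840 / 11573849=-453571209799590963.77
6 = 6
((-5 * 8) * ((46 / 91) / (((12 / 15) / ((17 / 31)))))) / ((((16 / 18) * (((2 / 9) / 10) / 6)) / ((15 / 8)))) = -178149375 / 22568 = -7893.89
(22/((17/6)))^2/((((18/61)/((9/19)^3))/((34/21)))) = 28697328/816221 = 35.16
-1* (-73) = 73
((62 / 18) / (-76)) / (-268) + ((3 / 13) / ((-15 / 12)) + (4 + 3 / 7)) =353989577 / 83406960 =4.24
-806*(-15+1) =11284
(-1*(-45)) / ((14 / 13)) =585 / 14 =41.79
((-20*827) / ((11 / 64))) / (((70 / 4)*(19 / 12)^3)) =-1385.38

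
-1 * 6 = -6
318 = 318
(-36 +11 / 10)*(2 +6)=-1396 / 5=-279.20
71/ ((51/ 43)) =59.86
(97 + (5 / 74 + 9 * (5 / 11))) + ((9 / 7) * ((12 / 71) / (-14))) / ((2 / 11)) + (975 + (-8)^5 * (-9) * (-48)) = -40084779651167 / 2831906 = -14154699.93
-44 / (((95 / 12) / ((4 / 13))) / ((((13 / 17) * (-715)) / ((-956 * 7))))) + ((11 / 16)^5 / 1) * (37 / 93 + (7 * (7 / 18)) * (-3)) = -140482228593949 / 105392891756544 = -1.33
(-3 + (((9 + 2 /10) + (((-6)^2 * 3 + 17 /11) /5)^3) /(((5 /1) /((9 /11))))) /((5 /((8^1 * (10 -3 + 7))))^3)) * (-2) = -1771443878186274 /45753125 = -38717440.14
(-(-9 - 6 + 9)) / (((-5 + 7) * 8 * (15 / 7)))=7 / 40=0.18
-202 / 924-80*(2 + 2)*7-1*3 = -1036367 / 462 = -2243.22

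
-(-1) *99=99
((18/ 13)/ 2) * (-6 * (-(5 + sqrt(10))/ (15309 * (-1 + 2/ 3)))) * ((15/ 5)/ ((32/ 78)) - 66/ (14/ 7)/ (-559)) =-109885/ 3662568 - 21977 * sqrt(10)/ 3662568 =-0.05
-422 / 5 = -84.40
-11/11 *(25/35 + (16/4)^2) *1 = -117/7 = -16.71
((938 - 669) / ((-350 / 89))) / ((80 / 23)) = -550643 / 28000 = -19.67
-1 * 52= -52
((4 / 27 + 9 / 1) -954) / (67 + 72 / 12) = -25511 / 1971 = -12.94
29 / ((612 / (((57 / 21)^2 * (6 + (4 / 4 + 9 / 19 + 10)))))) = 45733 / 7497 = 6.10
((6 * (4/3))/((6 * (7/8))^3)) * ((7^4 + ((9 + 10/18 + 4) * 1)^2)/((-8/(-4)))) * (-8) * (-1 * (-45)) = -2143897600/83349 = -25721.94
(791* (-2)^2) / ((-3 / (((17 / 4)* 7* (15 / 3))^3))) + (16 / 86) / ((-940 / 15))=-336739214268913 / 97008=-3471252002.61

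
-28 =-28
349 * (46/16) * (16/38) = 8027/19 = 422.47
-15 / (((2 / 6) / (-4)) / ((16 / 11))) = 2880 / 11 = 261.82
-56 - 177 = -233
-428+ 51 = -377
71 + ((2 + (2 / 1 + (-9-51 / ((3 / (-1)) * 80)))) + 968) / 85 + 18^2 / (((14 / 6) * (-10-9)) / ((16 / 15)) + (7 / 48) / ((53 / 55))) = 1067519883 / 14327600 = 74.51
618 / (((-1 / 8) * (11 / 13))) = -64272 / 11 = -5842.91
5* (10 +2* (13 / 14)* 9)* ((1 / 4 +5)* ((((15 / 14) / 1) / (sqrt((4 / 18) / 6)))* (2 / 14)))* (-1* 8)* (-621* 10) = 783857250* sqrt(3) / 49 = 27707767.00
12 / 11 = 1.09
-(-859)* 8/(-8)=-859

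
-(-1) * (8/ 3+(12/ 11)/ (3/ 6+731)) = 2.67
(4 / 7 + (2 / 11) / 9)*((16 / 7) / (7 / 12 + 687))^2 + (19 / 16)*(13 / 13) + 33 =140503579582591 / 4109793132368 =34.19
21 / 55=0.38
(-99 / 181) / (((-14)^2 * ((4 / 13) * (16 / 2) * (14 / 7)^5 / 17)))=-21879 / 36327424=-0.00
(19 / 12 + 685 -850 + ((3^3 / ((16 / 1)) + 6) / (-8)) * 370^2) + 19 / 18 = -37933835 / 288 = -131714.70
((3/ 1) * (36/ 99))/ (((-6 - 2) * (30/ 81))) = -81/ 220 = -0.37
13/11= 1.18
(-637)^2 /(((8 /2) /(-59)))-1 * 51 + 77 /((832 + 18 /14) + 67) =-75436750747 /12604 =-5985143.66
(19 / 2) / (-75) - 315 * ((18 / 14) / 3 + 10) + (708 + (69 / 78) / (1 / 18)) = -4994347 / 1950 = -2561.20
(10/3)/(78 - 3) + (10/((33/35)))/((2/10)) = 26272/495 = 53.07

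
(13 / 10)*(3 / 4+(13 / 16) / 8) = 1417 / 1280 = 1.11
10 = 10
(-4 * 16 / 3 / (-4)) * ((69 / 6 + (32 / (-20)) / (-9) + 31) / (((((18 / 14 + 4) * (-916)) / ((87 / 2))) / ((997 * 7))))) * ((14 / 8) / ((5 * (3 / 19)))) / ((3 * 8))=-723744346661 / 549050400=-1318.17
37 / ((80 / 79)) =36.54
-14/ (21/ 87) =-58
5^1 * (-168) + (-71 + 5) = -906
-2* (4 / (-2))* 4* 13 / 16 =13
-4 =-4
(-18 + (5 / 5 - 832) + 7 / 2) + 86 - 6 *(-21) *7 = 122.50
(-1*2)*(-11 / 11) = 2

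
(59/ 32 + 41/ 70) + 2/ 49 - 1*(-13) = 121287/ 7840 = 15.47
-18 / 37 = -0.49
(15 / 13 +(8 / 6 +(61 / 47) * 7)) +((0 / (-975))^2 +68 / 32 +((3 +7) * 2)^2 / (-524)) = 24845867 / 1920984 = 12.93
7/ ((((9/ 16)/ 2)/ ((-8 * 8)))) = -14336/ 9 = -1592.89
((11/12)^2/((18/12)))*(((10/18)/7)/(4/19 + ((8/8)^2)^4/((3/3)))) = 11495/312984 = 0.04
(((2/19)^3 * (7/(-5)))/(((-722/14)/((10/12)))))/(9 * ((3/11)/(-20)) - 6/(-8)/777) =-5584040/25768762293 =-0.00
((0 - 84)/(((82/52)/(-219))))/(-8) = -59787/41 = -1458.22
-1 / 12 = -0.08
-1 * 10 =-10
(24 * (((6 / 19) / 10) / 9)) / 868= 2 / 20615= 0.00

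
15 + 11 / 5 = 86 / 5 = 17.20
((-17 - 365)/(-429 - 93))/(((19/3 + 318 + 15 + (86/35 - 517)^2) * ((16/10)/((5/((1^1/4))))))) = 5849375/169514156982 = 0.00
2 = 2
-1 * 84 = -84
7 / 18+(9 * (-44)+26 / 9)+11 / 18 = -3529 / 9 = -392.11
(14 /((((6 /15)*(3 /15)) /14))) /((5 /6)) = 2940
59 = 59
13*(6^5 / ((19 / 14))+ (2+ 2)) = 1416220 / 19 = 74537.89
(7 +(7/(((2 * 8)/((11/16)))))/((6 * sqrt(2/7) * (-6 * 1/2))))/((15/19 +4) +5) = 133/186-1463 * sqrt(14)/1714176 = 0.71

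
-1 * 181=-181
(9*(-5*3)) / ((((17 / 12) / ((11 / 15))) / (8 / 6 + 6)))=-8712 / 17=-512.47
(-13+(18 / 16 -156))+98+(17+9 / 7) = -2889 / 56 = -51.59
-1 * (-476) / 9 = 476 / 9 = 52.89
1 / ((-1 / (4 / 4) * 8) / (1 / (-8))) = 0.02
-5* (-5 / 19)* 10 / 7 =250 / 133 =1.88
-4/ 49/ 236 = -1/ 2891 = -0.00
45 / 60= 3 / 4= 0.75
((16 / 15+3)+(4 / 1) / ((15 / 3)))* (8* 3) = 584 / 5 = 116.80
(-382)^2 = 145924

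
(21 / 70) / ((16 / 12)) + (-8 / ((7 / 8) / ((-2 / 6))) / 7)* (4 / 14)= 14381 / 41160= 0.35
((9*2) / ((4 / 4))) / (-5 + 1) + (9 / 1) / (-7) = -81 / 14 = -5.79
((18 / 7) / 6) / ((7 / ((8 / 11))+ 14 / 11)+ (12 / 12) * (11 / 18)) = 2376 / 63805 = 0.04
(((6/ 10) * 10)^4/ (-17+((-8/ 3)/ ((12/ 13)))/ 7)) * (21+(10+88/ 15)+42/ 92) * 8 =-2803574592/ 126155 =-22223.25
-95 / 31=-3.06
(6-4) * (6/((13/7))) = 84/13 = 6.46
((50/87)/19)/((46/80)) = 0.05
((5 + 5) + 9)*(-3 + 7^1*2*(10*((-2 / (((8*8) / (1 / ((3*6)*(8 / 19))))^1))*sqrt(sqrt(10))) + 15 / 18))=145.16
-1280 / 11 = -116.36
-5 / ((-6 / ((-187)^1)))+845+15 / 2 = 2090 / 3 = 696.67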